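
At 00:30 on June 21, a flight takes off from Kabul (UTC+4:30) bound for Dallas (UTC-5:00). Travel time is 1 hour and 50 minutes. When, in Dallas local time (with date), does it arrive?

Convert departure to UTC: 00:30 − 4:30 = 20:00 UTC on Jun 20.
Add 1 hour and 50 minutes travel time → 21:50 UTC.
Dallas is UTC−5:00, so local arrival = 21:50 − 5:00 = 16:50 on Jun 20.

16:50 on June 20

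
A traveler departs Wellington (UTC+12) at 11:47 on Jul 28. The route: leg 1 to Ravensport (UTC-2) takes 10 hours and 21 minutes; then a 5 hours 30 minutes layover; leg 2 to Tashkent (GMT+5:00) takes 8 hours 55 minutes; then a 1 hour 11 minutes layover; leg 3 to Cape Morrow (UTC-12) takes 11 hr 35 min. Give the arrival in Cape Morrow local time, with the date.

01:19 on Jul 29

Convert departure to UTC: 11:47 − 12:00 = 23:47 UTC on Jul 27.
Add 10 hours 21 minutes leg 1 → 10:08 UTC (Jul 28).
Add 5 hours and 30 minutes layover in Ravensport → 15:38 UTC.
Add 8 hours 55 minutes leg 2 → 00:33 UTC (Jul 29).
Add 1 hour and 11 minutes layover in Tashkent → 01:44 UTC.
Add 11 hours and 35 minutes leg 3 → 13:19 UTC.
Cape Morrow is UTC−12:00, so local arrival = 13:19 − 12:00 = 01:19 on Jul 29.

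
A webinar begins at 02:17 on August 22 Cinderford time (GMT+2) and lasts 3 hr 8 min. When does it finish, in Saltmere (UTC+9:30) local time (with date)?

Convert start to UTC: 02:17 − 2:00 = 00:17 UTC on Aug 22.
Add 3 hours and 8 minutes duration → 03:25 UTC.
Saltmere is UTC+9:30, so local end time = 03:25 + 9:30 = 12:55 on Aug 22.

12:55 on Aug 22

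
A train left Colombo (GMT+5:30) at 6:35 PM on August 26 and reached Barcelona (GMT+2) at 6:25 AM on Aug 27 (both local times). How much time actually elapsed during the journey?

Departure in UTC: 6:35 PM − 5:30 = 1:05 PM on Aug 26.
Arrival in UTC: 6:25 AM − 2:00 = 4:25 AM on Aug 27.
Elapsed = 4:25 AM − 1:05 PM (+1 day) = 15 hours 20 minutes.

15 hours 20 minutes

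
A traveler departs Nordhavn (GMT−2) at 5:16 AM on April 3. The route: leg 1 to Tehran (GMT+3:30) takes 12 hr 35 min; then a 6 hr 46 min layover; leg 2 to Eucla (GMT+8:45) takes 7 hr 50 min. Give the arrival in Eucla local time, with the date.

7:12 PM on Apr 4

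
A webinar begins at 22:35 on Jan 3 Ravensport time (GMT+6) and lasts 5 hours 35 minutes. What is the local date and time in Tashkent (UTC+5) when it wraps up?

03:10 on January 4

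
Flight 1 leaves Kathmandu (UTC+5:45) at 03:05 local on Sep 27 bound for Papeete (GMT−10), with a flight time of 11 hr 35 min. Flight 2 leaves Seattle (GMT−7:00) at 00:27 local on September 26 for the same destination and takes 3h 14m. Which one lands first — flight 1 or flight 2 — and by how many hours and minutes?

the second, by 22 hours 14 minutes

Flight 1 in UTC: 03:05 − 5:45 = 21:20 on Sep 26.
+11 hours and 35 minutes → arrive 08:55 UTC on Sep 27.
Flight 2 in UTC: 00:27 + 7:00 = 07:27 on Sep 26.
+3 hours and 14 minutes → arrive 10:41 UTC on Sep 26.
Flight 2 lands earlier by 22 hours 14 minutes.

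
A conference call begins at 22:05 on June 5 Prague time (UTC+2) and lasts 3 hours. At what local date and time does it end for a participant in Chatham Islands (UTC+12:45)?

11:50 on June 6

Convert start to UTC: 22:05 − 2:00 = 20:05 UTC on Jun 5.
Add 3 hours duration → 23:05 UTC.
Chatham Islands is UTC+12:45, so local end time = 23:05 + 12:45 = 11:50 on Jun 6.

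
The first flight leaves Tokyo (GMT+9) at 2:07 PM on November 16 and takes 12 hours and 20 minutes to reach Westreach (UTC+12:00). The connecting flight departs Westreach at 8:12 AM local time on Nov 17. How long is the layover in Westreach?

Convert departure to UTC: 2:07 PM − 9:00 = 5:07 AM UTC on Nov 16.
Add 12 hours and 20 minutes flight time → 5:27 PM UTC.
Westreach is UTC+12:00, so local arrival = 5:27 PM + 12:00 = 5:27 AM on Nov 17.
Layover = 8:12 AM − 5:27 AM = 2 hours 45 minutes.

2 hours 45 minutes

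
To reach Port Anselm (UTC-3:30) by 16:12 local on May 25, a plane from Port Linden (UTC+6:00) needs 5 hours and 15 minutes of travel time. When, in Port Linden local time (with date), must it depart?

20:27 on May 25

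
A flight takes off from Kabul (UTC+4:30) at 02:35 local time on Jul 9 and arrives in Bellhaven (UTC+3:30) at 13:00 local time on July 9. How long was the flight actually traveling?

11 hours 25 minutes

Departure in UTC: 02:35 − 4:30 = 22:05 on Jul 8.
Arrival in UTC: 13:00 − 3:30 = 09:30 on Jul 9.
Elapsed = 09:30 − 22:05 (+1 day) = 11 hours 25 minutes.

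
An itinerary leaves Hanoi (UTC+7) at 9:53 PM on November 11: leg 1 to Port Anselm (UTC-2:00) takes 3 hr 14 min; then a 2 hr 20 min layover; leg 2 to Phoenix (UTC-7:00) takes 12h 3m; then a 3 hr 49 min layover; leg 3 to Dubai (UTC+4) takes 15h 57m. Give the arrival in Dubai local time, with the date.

8:16 AM on November 13

Convert departure to UTC: 9:53 PM − 7:00 = 2:53 PM UTC on Nov 11.
Add 3 hours 14 minutes leg 1 → 6:07 PM UTC.
Add 2 hours and 20 minutes layover in Port Anselm → 8:27 PM UTC.
Add 12 hours and 3 minutes leg 2 → 8:30 AM UTC (Nov 12).
Add 3 hours and 49 minutes layover in Phoenix → 12:19 PM UTC.
Add 15 hours and 57 minutes leg 3 → 4:16 AM UTC (Nov 13).
Dubai is UTC+4:00, so local arrival = 4:16 AM + 4:00 = 8:16 AM on Nov 13.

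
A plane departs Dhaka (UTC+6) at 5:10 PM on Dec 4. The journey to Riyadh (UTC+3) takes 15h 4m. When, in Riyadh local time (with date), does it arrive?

Riyadh is 3:00 behind Dhaka.
After 15 hours and 4 minutes it is 8:14 AM (Dec 5) in Dhaka.
Shift by the zone difference: 8:14 AM − 3:00 = 5:14 AM on Dec 5 in Riyadh.

5:14 AM on December 5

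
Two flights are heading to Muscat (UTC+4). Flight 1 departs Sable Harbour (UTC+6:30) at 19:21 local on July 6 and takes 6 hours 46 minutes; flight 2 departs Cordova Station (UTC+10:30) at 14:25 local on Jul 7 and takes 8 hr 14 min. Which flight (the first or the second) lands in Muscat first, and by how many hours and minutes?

the first, by 16 hours 32 minutes

Flight 1 in UTC: 19:21 − 6:30 = 12:51 on Jul 6.
+6 hours and 46 minutes → arrive 19:37 UTC on Jul 6.
Flight 2 in UTC: 14:25 − 10:30 = 03:55 on Jul 7.
+8 hours 14 minutes → arrive 12:09 UTC on Jul 7.
Flight 1 lands earlier by 16 hours 32 minutes.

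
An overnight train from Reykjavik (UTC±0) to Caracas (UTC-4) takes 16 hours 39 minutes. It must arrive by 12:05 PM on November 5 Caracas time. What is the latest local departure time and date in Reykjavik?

11:26 PM on November 4

Target arrival in UTC: 12:05 PM + 4:00 = 4:05 PM on Nov 5.
Subtract 16 hours 39 minutes → departure 11:26 PM UTC on Nov 4.
Reykjavik is UTC+0, so departure is 11:26 PM on Nov 4.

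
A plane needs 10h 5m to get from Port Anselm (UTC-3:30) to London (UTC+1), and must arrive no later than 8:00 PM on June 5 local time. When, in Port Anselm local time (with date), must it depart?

5:25 AM on June 5

Target arrival in UTC: 8:00 PM − 1:00 = 7:00 PM on Jun 5.
Subtract 10 hours and 5 minutes → departure 8:55 AM UTC on Jun 5.
Port Anselm is UTC−3:30: 8:55 AM − 3:30 = 5:25 AM on Jun 5.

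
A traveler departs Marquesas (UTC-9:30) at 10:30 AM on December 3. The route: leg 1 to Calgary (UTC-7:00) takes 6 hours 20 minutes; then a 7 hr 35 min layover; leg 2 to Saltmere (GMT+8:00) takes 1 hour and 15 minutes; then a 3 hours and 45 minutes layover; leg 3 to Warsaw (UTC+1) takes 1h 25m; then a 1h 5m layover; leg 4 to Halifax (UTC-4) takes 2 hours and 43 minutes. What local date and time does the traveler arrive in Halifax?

4:08 PM on December 4

Convert departure to UTC: 10:30 AM + 9:30 = 8:00 PM UTC on Dec 3.
Add 6 hours 20 minutes leg 1 → 2:20 AM UTC (Dec 4).
Add 7 hours and 35 minutes layover in Calgary → 9:55 AM UTC.
Add 1 hour and 15 minutes leg 2 → 11:10 AM UTC.
Add 3 hours 45 minutes layover in Saltmere → 2:55 PM UTC.
Add 1 hour 25 minutes leg 3 → 4:20 PM UTC.
Add 1 hour and 5 minutes layover in Warsaw → 5:25 PM UTC.
Add 2 hours 43 minutes leg 4 → 8:08 PM UTC.
Halifax is UTC−4:00, so local arrival = 8:08 PM − 4:00 = 4:08 PM on Dec 4.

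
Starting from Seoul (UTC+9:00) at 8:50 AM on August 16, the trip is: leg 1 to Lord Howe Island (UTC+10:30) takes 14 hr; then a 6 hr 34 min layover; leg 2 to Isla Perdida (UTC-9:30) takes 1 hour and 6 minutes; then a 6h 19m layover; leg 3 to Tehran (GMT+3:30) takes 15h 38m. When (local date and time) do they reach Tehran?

10:57 PM on Aug 17

Convert departure to UTC: 8:50 AM − 9:00 = 11:50 PM UTC on Aug 15.
Add 14 hours leg 1 → 1:50 PM UTC (Aug 16).
Add 6 hours and 34 minutes layover in Lord Howe Island → 8:24 PM UTC.
Add 1 hour and 6 minutes leg 2 → 9:30 PM UTC.
Add 6 hours and 19 minutes layover in Isla Perdida → 3:49 AM UTC (Aug 17).
Add 15 hours and 38 minutes leg 3 → 7:27 PM UTC.
Tehran is UTC+3:30, so local arrival = 7:27 PM + 3:30 = 10:57 PM on Aug 17.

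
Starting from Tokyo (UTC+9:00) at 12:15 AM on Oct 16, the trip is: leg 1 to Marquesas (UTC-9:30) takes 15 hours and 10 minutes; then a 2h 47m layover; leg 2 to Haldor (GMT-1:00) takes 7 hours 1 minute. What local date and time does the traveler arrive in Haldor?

3:13 PM on October 16

Convert departure to UTC: 12:15 AM − 9:00 = 3:15 PM UTC on Oct 15.
Add 15 hours 10 minutes leg 1 → 6:25 AM UTC (Oct 16).
Add 2 hours 47 minutes layover in Marquesas → 9:12 AM UTC.
Add 7 hours 1 minute leg 2 → 4:13 PM UTC.
Haldor is UTC−1:00, so local arrival = 4:13 PM − 1:00 = 3:13 PM on Oct 16.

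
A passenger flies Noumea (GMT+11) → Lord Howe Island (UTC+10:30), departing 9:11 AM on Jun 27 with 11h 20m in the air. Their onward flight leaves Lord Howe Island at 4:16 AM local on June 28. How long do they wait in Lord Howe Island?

8 hours 15 minutes

Convert departure to UTC: 9:11 AM − 11:00 = 10:11 PM UTC on Jun 26.
Add 11 hours and 20 minutes flight time → 9:31 AM UTC (Jun 27).
Lord Howe Island is UTC+10:30, so local arrival = 9:31 AM + 10:30 = 8:01 PM on Jun 27.
Layover = 4:16 AM − 8:01 PM (+1 day) = 8 hours 15 minutes.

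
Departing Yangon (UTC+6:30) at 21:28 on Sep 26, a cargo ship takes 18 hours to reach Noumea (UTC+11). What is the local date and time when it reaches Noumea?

19:58 on September 27

Convert departure to UTC: 21:28 − 6:30 = 14:58 UTC on Sep 26.
Add 18 hours travel time → 08:58 UTC (Sep 27).
Noumea is UTC+11:00, so local arrival = 08:58 + 11:00 = 19:58 on Sep 27.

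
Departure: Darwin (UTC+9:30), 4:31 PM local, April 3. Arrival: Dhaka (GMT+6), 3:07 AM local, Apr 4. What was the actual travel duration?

Dhaka is 3:30 behind Darwin.
Clock-face elapsed time (ignoring zones) is 10 hours 36 minutes.
Actual elapsed = 10 hours 36 minutes + 3:30 = 14 hours 6 minutes.

14 hours 6 minutes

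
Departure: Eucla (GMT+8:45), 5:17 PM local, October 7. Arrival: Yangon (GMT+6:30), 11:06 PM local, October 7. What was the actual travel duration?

Yangon is 2:15 behind Eucla.
Clock-face elapsed time (ignoring zones) is 5 hours 49 minutes.
Actual elapsed = 5 hours 49 minutes + 2:15 = 8 hours 4 minutes.

8 hours 4 minutes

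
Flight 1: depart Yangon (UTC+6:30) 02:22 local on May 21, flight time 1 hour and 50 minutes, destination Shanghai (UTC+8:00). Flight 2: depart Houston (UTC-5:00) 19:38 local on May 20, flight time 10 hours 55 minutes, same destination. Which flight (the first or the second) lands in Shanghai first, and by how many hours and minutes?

the first, by 13 hours 51 minutes

Flight 1 in UTC: 02:22 − 6:30 = 19:52 on May 20.
+1 hour 50 minutes → arrive 21:42 UTC on May 20.
Flight 2 in UTC: 19:38 + 5:00 = 00:38 on May 21.
+10 hours 55 minutes → arrive 11:33 UTC on May 21.
Flight 1 lands earlier by 13 hours 51 minutes.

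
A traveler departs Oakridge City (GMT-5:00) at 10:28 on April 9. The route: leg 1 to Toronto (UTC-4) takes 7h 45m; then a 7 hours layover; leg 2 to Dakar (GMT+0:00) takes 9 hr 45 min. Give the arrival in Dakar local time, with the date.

15:58 on April 10

Convert departure to UTC: 10:28 + 5:00 = 15:28 UTC on Apr 9.
Add 7 hours 45 minutes leg 1 → 23:13 UTC.
Add 7 hours layover in Toronto → 06:13 UTC (Apr 10).
Add 9 hours and 45 minutes leg 2 → 15:58 UTC.
Dakar is UTC+0, so local arrival is the same: 15:58 on Apr 10.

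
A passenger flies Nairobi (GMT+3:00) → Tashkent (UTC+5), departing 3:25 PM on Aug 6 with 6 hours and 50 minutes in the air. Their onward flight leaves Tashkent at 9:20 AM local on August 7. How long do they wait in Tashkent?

9 hours 5 minutes

Convert departure to UTC: 3:25 PM − 3:00 = 12:25 PM UTC on Aug 6.
Add 6 hours and 50 minutes flight time → 7:15 PM UTC.
Tashkent is UTC+5:00, so local arrival = 7:15 PM + 5:00 = 12:15 AM on Aug 7.
Layover = 9:20 AM − 12:15 AM = 9 hours 5 minutes.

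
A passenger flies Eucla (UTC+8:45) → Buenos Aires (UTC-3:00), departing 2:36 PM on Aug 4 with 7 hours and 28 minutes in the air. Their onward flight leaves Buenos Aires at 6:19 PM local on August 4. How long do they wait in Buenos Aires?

Convert departure to UTC: 2:36 PM − 8:45 = 5:51 AM UTC on Aug 4.
Add 7 hours 28 minutes flight time → 1:19 PM UTC.
Buenos Aires is UTC−3:00, so local arrival = 1:19 PM − 3:00 = 10:19 AM on Aug 4.
Layover = 6:19 PM − 10:19 AM = 8 hours.

8 hours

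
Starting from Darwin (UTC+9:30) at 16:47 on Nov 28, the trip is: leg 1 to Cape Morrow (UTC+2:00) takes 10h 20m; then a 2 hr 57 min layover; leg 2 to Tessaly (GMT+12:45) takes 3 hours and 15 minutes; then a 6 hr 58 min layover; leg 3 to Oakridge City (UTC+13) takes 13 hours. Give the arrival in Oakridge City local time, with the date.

08:47 on Nov 30

Convert departure to UTC: 16:47 − 9:30 = 07:17 UTC on Nov 28.
Add 10 hours 20 minutes leg 1 → 17:37 UTC.
Add 2 hours 57 minutes layover in Cape Morrow → 20:34 UTC.
Add 3 hours 15 minutes leg 2 → 23:49 UTC.
Add 6 hours 58 minutes layover in Tessaly → 06:47 UTC (Nov 29).
Add 13 hours leg 3 → 19:47 UTC.
Oakridge City is UTC+13:00, so local arrival = 19:47 + 13:00 = 08:47 on Nov 30.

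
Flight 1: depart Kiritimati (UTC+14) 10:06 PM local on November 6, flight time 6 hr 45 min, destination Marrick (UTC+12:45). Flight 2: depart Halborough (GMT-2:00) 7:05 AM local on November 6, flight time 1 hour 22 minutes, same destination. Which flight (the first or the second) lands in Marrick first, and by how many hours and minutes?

Flight 1 in UTC: 10:06 PM − 14:00 = 8:06 AM on Nov 6.
+6 hours 45 minutes → arrive 2:51 PM UTC on Nov 6.
Flight 2 in UTC: 7:05 AM + 2:00 = 9:05 AM on Nov 6.
+1 hour and 22 minutes → arrive 10:27 AM UTC on Nov 6.
Flight 2 lands earlier by 4 hours 24 minutes.

the second, by 4 hours 24 minutes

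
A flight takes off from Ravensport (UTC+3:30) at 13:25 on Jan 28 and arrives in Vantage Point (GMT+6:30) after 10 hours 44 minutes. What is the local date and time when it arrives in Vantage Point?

03:09 on January 29

Convert departure to UTC: 13:25 − 3:30 = 09:55 UTC on Jan 28.
Add 10 hours 44 minutes travel time → 20:39 UTC.
Vantage Point is UTC+6:30, so local arrival = 20:39 + 6:30 = 03:09 on Jan 29.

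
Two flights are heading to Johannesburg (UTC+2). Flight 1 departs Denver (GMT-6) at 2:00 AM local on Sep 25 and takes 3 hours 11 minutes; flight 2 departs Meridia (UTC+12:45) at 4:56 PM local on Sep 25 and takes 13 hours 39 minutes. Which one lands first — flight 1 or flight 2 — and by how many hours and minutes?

the first, by 6 hours 39 minutes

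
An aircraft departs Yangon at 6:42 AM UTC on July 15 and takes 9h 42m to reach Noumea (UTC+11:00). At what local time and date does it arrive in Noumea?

Departure is given in UTC: 6:42 AM on Jul 15.
Add 9 hours and 42 minutes → 4:24 PM UTC.
Noumea is UTC+11:00: 4:24 PM + 11:00 = 3:24 AM on Jul 16.

3:24 AM on July 16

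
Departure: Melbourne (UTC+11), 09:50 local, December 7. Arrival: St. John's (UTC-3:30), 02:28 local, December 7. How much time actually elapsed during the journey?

Departure in UTC: 09:50 − 11:00 = 22:50 on Dec 6.
Arrival in UTC: 02:28 + 3:30 = 05:58 on Dec 7.
Elapsed = 05:58 − 22:50 (+1 day) = 7 hours 8 minutes.

7 hours 8 minutes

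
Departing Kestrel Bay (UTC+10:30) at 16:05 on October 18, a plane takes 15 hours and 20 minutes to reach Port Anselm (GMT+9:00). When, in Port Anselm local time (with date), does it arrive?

Convert departure to UTC: 16:05 − 10:30 = 05:35 UTC on Oct 18.
Add 15 hours 20 minutes travel time → 20:55 UTC.
Port Anselm is UTC+9:00, so local arrival = 20:55 + 9:00 = 05:55 on Oct 19.

05:55 on October 19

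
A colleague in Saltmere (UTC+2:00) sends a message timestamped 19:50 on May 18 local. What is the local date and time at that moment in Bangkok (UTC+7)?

Bangkok is 5:00 ahead of Saltmere.
Shift by the zone difference: 19:50 + 5:00 = 00:50 on May 19 in Bangkok.

00:50 on May 19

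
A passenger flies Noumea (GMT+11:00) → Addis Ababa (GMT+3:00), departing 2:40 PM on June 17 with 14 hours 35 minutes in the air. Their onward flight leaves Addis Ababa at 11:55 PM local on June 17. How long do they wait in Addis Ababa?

2 hours 40 minutes

Convert departure to UTC: 2:40 PM − 11:00 = 3:40 AM UTC on Jun 17.
Add 14 hours 35 minutes flight time → 6:15 PM UTC.
Addis Ababa is UTC+3:00, so local arrival = 6:15 PM + 3:00 = 9:15 PM on Jun 17.
Layover = 11:55 PM − 9:15 PM = 2 hours 40 minutes.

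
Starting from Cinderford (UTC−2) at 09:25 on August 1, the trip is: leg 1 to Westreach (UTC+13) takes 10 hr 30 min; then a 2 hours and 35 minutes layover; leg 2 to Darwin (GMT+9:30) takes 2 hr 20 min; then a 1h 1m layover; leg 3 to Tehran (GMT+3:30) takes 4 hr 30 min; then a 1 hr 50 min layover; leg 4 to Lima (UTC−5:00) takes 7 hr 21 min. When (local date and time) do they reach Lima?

12:32 on Aug 2

Convert departure to UTC: 09:25 + 2:00 = 11:25 UTC on Aug 1.
Add 10 hours and 30 minutes leg 1 → 21:55 UTC.
Add 2 hours and 35 minutes layover in Westreach → 00:30 UTC (Aug 2).
Add 2 hours and 20 minutes leg 2 → 02:50 UTC.
Add 1 hour and 1 minute layover in Darwin → 03:51 UTC.
Add 4 hours and 30 minutes leg 3 → 08:21 UTC.
Add 1 hour 50 minutes layover in Tehran → 10:11 UTC.
Add 7 hours and 21 minutes leg 4 → 17:32 UTC.
Lima is UTC−5:00, so local arrival = 17:32 − 5:00 = 12:32 on Aug 2.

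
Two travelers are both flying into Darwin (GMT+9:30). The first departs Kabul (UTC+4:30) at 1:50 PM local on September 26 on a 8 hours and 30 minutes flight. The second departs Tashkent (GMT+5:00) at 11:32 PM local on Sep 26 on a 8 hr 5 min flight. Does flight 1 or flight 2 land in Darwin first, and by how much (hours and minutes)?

the first, by 8 hours 47 minutes

Flight 1 in UTC: 1:50 PM − 4:30 = 9:20 AM on Sep 26.
+8 hours 30 minutes → arrive 5:50 PM UTC on Sep 26.
Flight 2 in UTC: 11:32 PM − 5:00 = 6:32 PM on Sep 26.
+8 hours 5 minutes → arrive 2:37 AM UTC on Sep 27.
Flight 1 lands earlier by 8 hours 47 minutes.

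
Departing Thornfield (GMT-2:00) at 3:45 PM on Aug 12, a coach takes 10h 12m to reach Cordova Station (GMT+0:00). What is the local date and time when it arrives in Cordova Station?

3:57 AM on August 13

Cordova Station is 2:00 ahead of Thornfield.
After 10 hours and 12 minutes it is 1:57 AM (Aug 13) in Thornfield.
Shift by the zone difference: 1:57 AM + 2:00 = 3:57 AM on Aug 13 in Cordova Station.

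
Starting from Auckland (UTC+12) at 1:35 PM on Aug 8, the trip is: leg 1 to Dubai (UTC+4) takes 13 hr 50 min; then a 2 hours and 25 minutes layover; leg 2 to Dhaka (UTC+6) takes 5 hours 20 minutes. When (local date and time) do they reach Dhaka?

5:10 AM on August 9

Convert departure to UTC: 1:35 PM − 12:00 = 1:35 AM UTC on Aug 8.
Add 13 hours 50 minutes leg 1 → 3:25 PM UTC.
Add 2 hours 25 minutes layover in Dubai → 5:50 PM UTC.
Add 5 hours and 20 minutes leg 2 → 11:10 PM UTC.
Dhaka is UTC+6:00, so local arrival = 11:10 PM + 6:00 = 5:10 AM on Aug 9.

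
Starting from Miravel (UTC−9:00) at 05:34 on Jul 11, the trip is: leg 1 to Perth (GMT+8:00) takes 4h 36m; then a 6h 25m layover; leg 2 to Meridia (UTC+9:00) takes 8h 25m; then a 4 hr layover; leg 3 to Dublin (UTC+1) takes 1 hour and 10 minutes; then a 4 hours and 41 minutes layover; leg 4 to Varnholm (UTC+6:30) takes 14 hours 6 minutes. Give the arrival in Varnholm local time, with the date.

16:27 on July 13

Convert departure to UTC: 05:34 + 9:00 = 14:34 UTC on Jul 11.
Add 4 hours 36 minutes leg 1 → 19:10 UTC.
Add 6 hours and 25 minutes layover in Perth → 01:35 UTC (Jul 12).
Add 8 hours and 25 minutes leg 2 → 10:00 UTC.
Add 4 hours layover in Meridia → 14:00 UTC.
Add 1 hour and 10 minutes leg 3 → 15:10 UTC.
Add 4 hours 41 minutes layover in Dublin → 19:51 UTC.
Add 14 hours and 6 minutes leg 4 → 09:57 UTC (Jul 13).
Varnholm is UTC+6:30, so local arrival = 09:57 + 6:30 = 16:27 on Jul 13.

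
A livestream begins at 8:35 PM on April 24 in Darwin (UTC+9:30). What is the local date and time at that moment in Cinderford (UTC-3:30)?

7:35 AM on April 24

Cinderford is 13:00 behind Darwin.
Shift by the zone difference: 8:35 PM − 13:00 = 7:35 AM on Apr 24 in Cinderford.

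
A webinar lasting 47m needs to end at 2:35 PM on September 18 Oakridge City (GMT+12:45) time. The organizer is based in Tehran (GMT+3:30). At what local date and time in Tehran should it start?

4:33 AM on September 18

Target end time in UTC: 2:35 PM − 12:45 = 1:50 AM on Sep 18.
Subtract 47 minutes → start 1:03 AM UTC on Sep 18.
Tehran is UTC+3:30: 1:03 AM + 3:30 = 4:33 AM on Sep 18.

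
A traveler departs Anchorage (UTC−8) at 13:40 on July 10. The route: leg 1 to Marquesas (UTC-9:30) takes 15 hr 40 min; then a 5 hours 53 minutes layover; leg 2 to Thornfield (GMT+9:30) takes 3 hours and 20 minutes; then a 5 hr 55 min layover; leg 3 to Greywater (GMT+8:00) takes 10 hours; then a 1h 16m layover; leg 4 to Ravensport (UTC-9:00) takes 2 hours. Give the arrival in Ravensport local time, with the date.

Convert departure to UTC: 13:40 + 8:00 = 21:40 UTC on Jul 10.
Add 15 hours and 40 minutes leg 1 → 13:20 UTC (Jul 11).
Add 5 hours 53 minutes layover in Marquesas → 19:13 UTC.
Add 3 hours and 20 minutes leg 2 → 22:33 UTC.
Add 5 hours and 55 minutes layover in Thornfield → 04:28 UTC (Jul 12).
Add 10 hours leg 3 → 14:28 UTC.
Add 1 hour and 16 minutes layover in Greywater → 15:44 UTC.
Add 2 hours leg 4 → 17:44 UTC.
Ravensport is UTC−9:00, so local arrival = 17:44 − 9:00 = 08:44 on Jul 12.

08:44 on July 12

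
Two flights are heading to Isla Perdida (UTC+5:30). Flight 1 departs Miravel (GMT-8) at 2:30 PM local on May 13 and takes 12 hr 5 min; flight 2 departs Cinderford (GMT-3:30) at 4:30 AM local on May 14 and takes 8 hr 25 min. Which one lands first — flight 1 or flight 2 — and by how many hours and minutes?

the first, by 5 hours 50 minutes

Flight 1 in UTC: 2:30 PM + 8:00 = 10:30 PM on May 13.
+12 hours 5 minutes → arrive 10:35 AM UTC on May 14.
Flight 2 in UTC: 4:30 AM + 3:30 = 8:00 AM on May 14.
+8 hours 25 minutes → arrive 4:25 PM UTC on May 14.
Flight 1 lands earlier by 5 hours 50 minutes.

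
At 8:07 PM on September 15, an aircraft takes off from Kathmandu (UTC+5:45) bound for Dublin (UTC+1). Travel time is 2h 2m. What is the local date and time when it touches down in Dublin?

5:24 PM on Sep 15

Dublin is 4:45 behind Kathmandu.
After 2 hours 2 minutes it is 10:09 PM in Kathmandu.
Shift by the zone difference: 10:09 PM − 4:45 = 5:24 PM on Sep 15 in Dublin.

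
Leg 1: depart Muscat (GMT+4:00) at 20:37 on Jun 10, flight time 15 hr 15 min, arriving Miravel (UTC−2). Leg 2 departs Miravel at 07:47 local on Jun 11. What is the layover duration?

Convert departure to UTC: 20:37 − 4:00 = 16:37 UTC on Jun 10.
Add 15 hours and 15 minutes flight time → 07:52 UTC (Jun 11).
Miravel is UTC−2:00, so local arrival = 07:52 − 2:00 = 05:52 on Jun 11.
Layover = 07:47 − 05:52 = 1 hour 55 minutes.

1 hour 55 minutes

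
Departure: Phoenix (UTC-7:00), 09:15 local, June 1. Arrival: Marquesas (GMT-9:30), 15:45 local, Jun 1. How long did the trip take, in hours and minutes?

Departure in UTC: 09:15 + 7:00 = 16:15 on Jun 1.
Arrival in UTC: 15:45 + 9:30 = 01:15 on Jun 2.
Elapsed = 01:15 − 16:15 (+1 day) = 9 hours.

9 hours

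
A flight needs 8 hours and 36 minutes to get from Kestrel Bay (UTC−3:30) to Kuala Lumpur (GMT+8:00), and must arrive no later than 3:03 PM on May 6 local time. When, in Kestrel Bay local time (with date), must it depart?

6:57 PM on May 5

Target arrival in UTC: 3:03 PM − 8:00 = 7:03 AM on May 6.
Subtract 8 hours and 36 minutes → departure 10:27 PM UTC on May 5.
Kestrel Bay is UTC−3:30: 10:27 PM − 3:30 = 6:57 PM on May 5.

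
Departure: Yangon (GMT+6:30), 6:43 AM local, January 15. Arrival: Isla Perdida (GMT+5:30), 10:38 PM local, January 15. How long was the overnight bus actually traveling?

16 hours 55 minutes

Departure in UTC: 6:43 AM − 6:30 = 12:13 AM on Jan 15.
Arrival in UTC: 10:38 PM − 5:30 = 5:08 PM on Jan 15.
Elapsed = 5:08 PM − 12:13 AM = 16 hours 55 minutes.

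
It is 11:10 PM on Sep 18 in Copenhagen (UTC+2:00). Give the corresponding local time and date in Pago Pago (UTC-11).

In UTC: 11:10 PM − 2:00 = 9:10 PM on Sep 18.
Pago Pago is UTC−11:00: 9:10 PM − 11:00 = 10:10 AM on Sep 18.

10:10 AM on Sep 18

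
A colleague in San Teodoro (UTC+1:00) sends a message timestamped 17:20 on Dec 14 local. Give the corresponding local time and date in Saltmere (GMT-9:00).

In UTC: 17:20 − 1:00 = 16:20 on Dec 14.
Saltmere is UTC−9:00: 16:20 − 9:00 = 07:20 on Dec 14.

07:20 on December 14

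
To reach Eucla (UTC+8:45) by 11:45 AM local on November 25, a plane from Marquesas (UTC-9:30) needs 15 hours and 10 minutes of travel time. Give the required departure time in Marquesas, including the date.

2:20 AM on Nov 24

Target arrival in UTC: 11:45 AM − 8:45 = 3:00 AM on Nov 25.
Subtract 15 hours and 10 minutes → departure 11:50 AM UTC on Nov 24.
Marquesas is UTC−9:30: 11:50 AM − 9:30 = 2:20 AM on Nov 24.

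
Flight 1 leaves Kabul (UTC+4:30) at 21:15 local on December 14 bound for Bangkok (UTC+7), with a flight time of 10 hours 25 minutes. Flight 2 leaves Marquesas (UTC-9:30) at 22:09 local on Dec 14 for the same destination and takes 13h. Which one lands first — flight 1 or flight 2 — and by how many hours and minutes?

Flight 1 in UTC: 21:15 − 4:30 = 16:45 on Dec 14.
+10 hours and 25 minutes → arrive 03:10 UTC on Dec 15.
Flight 2 in UTC: 22:09 + 9:30 = 07:39 on Dec 15.
+13 hours → arrive 20:39 UTC on Dec 15.
Flight 1 lands earlier by 17 hours 29 minutes.

the first, by 17 hours 29 minutes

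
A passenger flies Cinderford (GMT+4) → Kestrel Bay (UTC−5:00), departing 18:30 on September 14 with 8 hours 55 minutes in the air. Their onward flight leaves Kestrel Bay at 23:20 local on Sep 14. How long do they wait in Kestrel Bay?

4 hours 55 minutes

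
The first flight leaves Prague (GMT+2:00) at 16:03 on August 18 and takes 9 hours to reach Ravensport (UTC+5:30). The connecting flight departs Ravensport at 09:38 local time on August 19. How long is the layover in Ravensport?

Convert departure to UTC: 16:03 − 2:00 = 14:03 UTC on Aug 18.
Add 9 hours flight time → 23:03 UTC.
Ravensport is UTC+5:30, so local arrival = 23:03 + 5:30 = 04:33 on Aug 19.
Layover = 09:38 − 04:33 = 5 hours 5 minutes.

5 hours 5 minutes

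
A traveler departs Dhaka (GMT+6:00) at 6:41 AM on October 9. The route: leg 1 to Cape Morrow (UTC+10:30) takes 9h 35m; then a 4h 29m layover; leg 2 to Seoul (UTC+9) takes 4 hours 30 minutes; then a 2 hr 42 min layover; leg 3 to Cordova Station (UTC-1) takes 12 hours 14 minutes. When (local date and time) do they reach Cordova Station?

9:11 AM on October 10

Convert departure to UTC: 6:41 AM − 6:00 = 12:41 AM UTC on Oct 9.
Add 9 hours 35 minutes leg 1 → 10:16 AM UTC.
Add 4 hours and 29 minutes layover in Cape Morrow → 2:45 PM UTC.
Add 4 hours 30 minutes leg 2 → 7:15 PM UTC.
Add 2 hours and 42 minutes layover in Seoul → 9:57 PM UTC.
Add 12 hours and 14 minutes leg 3 → 10:11 AM UTC (Oct 10).
Cordova Station is UTC−1:00, so local arrival = 10:11 AM − 1:00 = 9:11 AM on Oct 10.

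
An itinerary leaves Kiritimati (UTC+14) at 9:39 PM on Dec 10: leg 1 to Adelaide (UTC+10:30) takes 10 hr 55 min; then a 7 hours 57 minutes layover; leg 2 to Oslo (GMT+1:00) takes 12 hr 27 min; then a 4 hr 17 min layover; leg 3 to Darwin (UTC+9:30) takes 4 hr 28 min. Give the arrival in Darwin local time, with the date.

9:13 AM on December 12

Convert departure to UTC: 9:39 PM − 14:00 = 7:39 AM UTC on Dec 10.
Add 10 hours 55 minutes leg 1 → 6:34 PM UTC.
Add 7 hours 57 minutes layover in Adelaide → 2:31 AM UTC (Dec 11).
Add 12 hours and 27 minutes leg 2 → 2:58 PM UTC.
Add 4 hours and 17 minutes layover in Oslo → 7:15 PM UTC.
Add 4 hours and 28 minutes leg 3 → 11:43 PM UTC.
Darwin is UTC+9:30, so local arrival = 11:43 PM + 9:30 = 9:13 AM on Dec 12.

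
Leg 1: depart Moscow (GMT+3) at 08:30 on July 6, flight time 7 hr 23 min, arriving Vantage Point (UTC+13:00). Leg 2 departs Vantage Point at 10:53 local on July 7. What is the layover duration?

Convert departure to UTC: 08:30 − 3:00 = 05:30 UTC on Jul 6.
Add 7 hours 23 minutes flight time → 12:53 UTC.
Vantage Point is UTC+13:00, so local arrival = 12:53 + 13:00 = 01:53 on Jul 7.
Layover = 10:53 − 01:53 = 9 hours.

9 hours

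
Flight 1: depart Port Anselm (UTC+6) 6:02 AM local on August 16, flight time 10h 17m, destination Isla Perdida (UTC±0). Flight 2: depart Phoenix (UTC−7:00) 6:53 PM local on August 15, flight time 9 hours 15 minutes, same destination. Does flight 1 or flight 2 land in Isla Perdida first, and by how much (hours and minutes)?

the first, by 49 minutes

Flight 1 in UTC: 6:02 AM − 6:00 = 12:02 AM on Aug 16.
+10 hours and 17 minutes → arrive 10:19 AM UTC on Aug 16.
Flight 2 in UTC: 6:53 PM + 7:00 = 1:53 AM on Aug 16.
+9 hours and 15 minutes → arrive 11:08 AM UTC on Aug 16.
Flight 1 lands earlier by 49 minutes.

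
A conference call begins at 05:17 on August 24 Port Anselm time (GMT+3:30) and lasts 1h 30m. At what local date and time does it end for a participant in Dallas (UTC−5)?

22:17 on Aug 23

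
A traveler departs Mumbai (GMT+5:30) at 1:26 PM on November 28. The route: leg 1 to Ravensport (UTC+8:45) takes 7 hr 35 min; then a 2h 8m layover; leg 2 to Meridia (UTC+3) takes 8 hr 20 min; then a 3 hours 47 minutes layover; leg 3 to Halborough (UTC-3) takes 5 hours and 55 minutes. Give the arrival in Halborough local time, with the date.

8:41 AM on November 29

Convert departure to UTC: 1:26 PM − 5:30 = 7:56 AM UTC on Nov 28.
Add 7 hours 35 minutes leg 1 → 3:31 PM UTC.
Add 2 hours and 8 minutes layover in Ravensport → 5:39 PM UTC.
Add 8 hours 20 minutes leg 2 → 1:59 AM UTC (Nov 29).
Add 3 hours and 47 minutes layover in Meridia → 5:46 AM UTC.
Add 5 hours and 55 minutes leg 3 → 11:41 AM UTC.
Halborough is UTC−3:00, so local arrival = 11:41 AM − 3:00 = 8:41 AM on Nov 29.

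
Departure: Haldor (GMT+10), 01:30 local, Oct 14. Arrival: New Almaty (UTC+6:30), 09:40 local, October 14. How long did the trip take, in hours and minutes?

11 hours 40 minutes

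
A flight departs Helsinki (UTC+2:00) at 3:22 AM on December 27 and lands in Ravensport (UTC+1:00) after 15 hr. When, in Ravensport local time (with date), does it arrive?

5:22 PM on December 27

Ravensport is 1:00 behind Helsinki.
After 15 hours it is 6:22 PM in Helsinki.
Shift by the zone difference: 6:22 PM − 1:00 = 5:22 PM on Dec 27 in Ravensport.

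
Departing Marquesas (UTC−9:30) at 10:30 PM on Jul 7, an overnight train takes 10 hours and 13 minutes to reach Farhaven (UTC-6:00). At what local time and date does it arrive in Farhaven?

Convert departure to UTC: 10:30 PM + 9:30 = 8:00 AM UTC on Jul 8.
Add 10 hours and 13 minutes travel time → 6:13 PM UTC.
Farhaven is UTC−6:00, so local arrival = 6:13 PM − 6:00 = 12:13 PM on Jul 8.

12:13 PM on July 8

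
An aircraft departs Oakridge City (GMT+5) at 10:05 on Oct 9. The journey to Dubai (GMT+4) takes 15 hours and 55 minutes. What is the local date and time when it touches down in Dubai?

01:00 on October 10

Convert departure to UTC: 10:05 − 5:00 = 05:05 UTC on Oct 9.
Add 15 hours and 55 minutes travel time → 21:00 UTC.
Dubai is UTC+4:00, so local arrival = 21:00 + 4:00 = 01:00 on Oct 10.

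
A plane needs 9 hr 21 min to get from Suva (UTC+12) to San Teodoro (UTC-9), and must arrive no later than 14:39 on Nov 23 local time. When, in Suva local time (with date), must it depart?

Target arrival in UTC: 14:39 + 9:00 = 23:39 on Nov 23.
Subtract 9 hours and 21 minutes → departure 14:18 UTC on Nov 23.
Suva is UTC+12:00: 14:18 + 12:00 = 02:18 on Nov 24.

02:18 on Nov 24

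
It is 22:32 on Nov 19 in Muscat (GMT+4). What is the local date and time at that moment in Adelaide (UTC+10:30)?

In UTC: 22:32 − 4:00 = 18:32 on Nov 19.
Adelaide is UTC+10:30: 18:32 + 10:30 = 05:02 on Nov 20.

05:02 on November 20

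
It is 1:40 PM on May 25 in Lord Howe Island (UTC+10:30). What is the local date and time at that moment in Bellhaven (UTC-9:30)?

In UTC: 1:40 PM − 10:30 = 3:10 AM on May 25.
Bellhaven is UTC−9:30: 3:10 AM − 9:30 = 5:40 PM on May 24.

5:40 PM on May 24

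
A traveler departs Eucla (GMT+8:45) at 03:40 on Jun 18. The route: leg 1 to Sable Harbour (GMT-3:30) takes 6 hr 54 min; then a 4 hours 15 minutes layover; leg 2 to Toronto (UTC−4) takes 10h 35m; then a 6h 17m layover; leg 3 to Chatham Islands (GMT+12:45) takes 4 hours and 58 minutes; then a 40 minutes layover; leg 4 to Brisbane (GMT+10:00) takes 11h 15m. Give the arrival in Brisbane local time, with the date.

01:49 on June 20

Convert departure to UTC: 03:40 − 8:45 = 18:55 UTC on Jun 17.
Add 6 hours 54 minutes leg 1 → 01:49 UTC (Jun 18).
Add 4 hours and 15 minutes layover in Sable Harbour → 06:04 UTC.
Add 10 hours 35 minutes leg 2 → 16:39 UTC.
Add 6 hours 17 minutes layover in Toronto → 22:56 UTC.
Add 4 hours 58 minutes leg 3 → 03:54 UTC (Jun 19).
Add 40 minutes layover in Chatham Islands → 04:34 UTC.
Add 11 hours and 15 minutes leg 4 → 15:49 UTC.
Brisbane is UTC+10:00, so local arrival = 15:49 + 10:00 = 01:49 on Jun 20.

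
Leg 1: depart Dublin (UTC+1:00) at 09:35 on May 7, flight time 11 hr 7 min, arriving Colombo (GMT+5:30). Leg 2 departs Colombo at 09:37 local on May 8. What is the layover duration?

8 hours 25 minutes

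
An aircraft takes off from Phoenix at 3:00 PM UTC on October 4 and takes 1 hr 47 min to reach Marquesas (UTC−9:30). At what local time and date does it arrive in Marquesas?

7:17 AM on October 4

Departure is given in UTC: 3:00 PM on Oct 4.
Add 1 hour and 47 minutes → 4:47 PM UTC.
Marquesas is UTC−9:30: 4:47 PM − 9:30 = 7:17 AM on Oct 4.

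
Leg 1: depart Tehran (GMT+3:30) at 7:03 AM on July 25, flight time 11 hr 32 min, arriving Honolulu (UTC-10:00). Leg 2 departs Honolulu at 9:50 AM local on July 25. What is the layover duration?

Convert departure to UTC: 7:03 AM − 3:30 = 3:33 AM UTC on Jul 25.
Add 11 hours 32 minutes flight time → 3:05 PM UTC.
Honolulu is UTC−10:00, so local arrival = 3:05 PM − 10:00 = 5:05 AM on Jul 25.
Layover = 9:50 AM − 5:05 AM = 4 hours 45 minutes.

4 hours 45 minutes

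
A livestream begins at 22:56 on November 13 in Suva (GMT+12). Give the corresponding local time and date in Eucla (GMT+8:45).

19:41 on Nov 13

In UTC: 22:56 − 12:00 = 10:56 on Nov 13.
Eucla is UTC+8:45: 10:56 + 8:45 = 19:41 on Nov 13.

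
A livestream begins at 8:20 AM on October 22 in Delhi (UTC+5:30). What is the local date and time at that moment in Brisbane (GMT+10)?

12:50 PM on Oct 22

In UTC: 8:20 AM − 5:30 = 2:50 AM on Oct 22.
Brisbane is UTC+10:00: 2:50 AM + 10:00 = 12:50 PM on Oct 22.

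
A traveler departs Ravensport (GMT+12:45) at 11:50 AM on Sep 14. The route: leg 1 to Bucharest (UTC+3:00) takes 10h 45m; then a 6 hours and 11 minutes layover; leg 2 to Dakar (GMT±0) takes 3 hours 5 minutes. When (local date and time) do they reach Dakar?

7:06 PM on September 14

Convert departure to UTC: 11:50 AM − 12:45 = 11:05 PM UTC on Sep 13.
Add 10 hours and 45 minutes leg 1 → 9:50 AM UTC (Sep 14).
Add 6 hours 11 minutes layover in Bucharest → 4:01 PM UTC.
Add 3 hours and 5 minutes leg 2 → 7:06 PM UTC.
Dakar is UTC+0, so local arrival is the same: 7:06 PM on Sep 14.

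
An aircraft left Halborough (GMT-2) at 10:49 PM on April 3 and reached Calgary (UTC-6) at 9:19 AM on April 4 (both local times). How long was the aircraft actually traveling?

Departure in UTC: 10:49 PM + 2:00 = 12:49 AM on Apr 4.
Arrival in UTC: 9:19 AM + 6:00 = 3:19 PM on Apr 4.
Elapsed = 3:19 PM − 12:49 AM = 14 hours 30 minutes.

14 hours 30 minutes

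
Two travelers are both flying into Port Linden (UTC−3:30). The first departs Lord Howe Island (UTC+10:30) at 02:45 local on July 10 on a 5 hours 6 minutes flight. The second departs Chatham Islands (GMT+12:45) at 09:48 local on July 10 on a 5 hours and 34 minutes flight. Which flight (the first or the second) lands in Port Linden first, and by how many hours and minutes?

Flight 1 in UTC: 02:45 − 10:30 = 16:15 on Jul 9.
+5 hours 6 minutes → arrive 21:21 UTC on Jul 9.
Flight 2 in UTC: 09:48 − 12:45 = 21:03 on Jul 9.
+5 hours 34 minutes → arrive 02:37 UTC on Jul 10.
Flight 1 lands earlier by 5 hours 16 minutes.

the first, by 5 hours 16 minutes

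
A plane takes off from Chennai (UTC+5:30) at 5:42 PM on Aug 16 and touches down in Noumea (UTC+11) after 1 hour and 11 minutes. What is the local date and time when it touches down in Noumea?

12:23 AM on August 17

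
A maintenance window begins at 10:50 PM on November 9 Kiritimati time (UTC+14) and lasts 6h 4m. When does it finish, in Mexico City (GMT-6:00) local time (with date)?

Mexico City is 20:00 behind Kiritimati.
After 6 hours 4 minutes it is 4:54 AM (Nov 10) in Kiritimati.
Shift by the zone difference: 4:54 AM − 20:00 = 8:54 AM on Nov 9 in Mexico City.

8:54 AM on November 9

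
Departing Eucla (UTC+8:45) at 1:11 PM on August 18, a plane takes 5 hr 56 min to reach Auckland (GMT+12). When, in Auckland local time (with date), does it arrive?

Convert departure to UTC: 1:11 PM − 8:45 = 4:26 AM UTC on Aug 18.
Add 5 hours and 56 minutes travel time → 10:22 AM UTC.
Auckland is UTC+12:00, so local arrival = 10:22 AM + 12:00 = 10:22 PM on Aug 18.

10:22 PM on August 18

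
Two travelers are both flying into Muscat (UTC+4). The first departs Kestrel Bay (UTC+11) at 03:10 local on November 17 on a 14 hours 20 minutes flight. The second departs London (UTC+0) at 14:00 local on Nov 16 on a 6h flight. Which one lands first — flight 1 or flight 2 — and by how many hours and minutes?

the second, by 10 hours 30 minutes

Flight 1 in UTC: 03:10 − 11:00 = 16:10 on Nov 16.
+14 hours 20 minutes → arrive 06:30 UTC on Nov 17.
Flight 2 departs at 14:00 UTC (Nov 16).
+6 hours → arrive 20:00 UTC on Nov 16.
Flight 2 lands earlier by 10 hours 30 minutes.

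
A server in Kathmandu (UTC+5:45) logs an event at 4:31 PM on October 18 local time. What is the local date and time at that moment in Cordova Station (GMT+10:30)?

9:16 PM on October 18

In UTC: 4:31 PM − 5:45 = 10:46 AM on Oct 18.
Cordova Station is UTC+10:30: 10:46 AM + 10:30 = 9:16 PM on Oct 18.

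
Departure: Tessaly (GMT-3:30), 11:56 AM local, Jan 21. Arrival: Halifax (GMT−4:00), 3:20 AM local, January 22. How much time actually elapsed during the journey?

15 hours 54 minutes

Departure in UTC: 11:56 AM + 3:30 = 3:26 PM on Jan 21.
Arrival in UTC: 3:20 AM + 4:00 = 7:20 AM on Jan 22.
Elapsed = 7:20 AM − 3:26 PM (+1 day) = 15 hours 54 minutes.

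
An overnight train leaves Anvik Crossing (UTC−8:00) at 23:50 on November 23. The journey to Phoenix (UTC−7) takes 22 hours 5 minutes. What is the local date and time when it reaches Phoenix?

22:55 on Nov 24

Convert departure to UTC: 23:50 + 8:00 = 07:50 UTC on Nov 24.
Add 22 hours 5 minutes travel time → 05:55 UTC (Nov 25).
Phoenix is UTC−7:00, so local arrival = 05:55 − 7:00 = 22:55 on Nov 24.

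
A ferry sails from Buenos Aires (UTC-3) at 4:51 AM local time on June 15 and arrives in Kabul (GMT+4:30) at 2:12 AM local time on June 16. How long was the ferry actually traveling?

13 hours 51 minutes

Departure in UTC: 4:51 AM + 3:00 = 7:51 AM on Jun 15.
Arrival in UTC: 2:12 AM − 4:30 = 9:42 PM on Jun 15.
Elapsed = 9:42 PM − 7:51 AM = 13 hours 51 minutes.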